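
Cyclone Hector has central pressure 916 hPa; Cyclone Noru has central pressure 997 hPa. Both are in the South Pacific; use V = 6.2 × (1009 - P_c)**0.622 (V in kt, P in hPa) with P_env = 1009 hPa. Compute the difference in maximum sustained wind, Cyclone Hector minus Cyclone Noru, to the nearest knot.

Cyclone Hector: ΔP = 93; V ≈ 6.2 × 93^0.622 ≈ 103.94 kt.
Cyclone Noru: ΔP = 12; V ≈ 6.2 × 12^0.622 ≈ 29.08 kt.
Difference ≈ 103.94 − 29.08 = 74.86 → 75 kt.

75 kt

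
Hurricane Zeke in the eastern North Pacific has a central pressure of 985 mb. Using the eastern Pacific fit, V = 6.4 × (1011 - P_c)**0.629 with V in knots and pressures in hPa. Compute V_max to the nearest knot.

50 kt

ΔP = 1011 − 985 = 26 mb.
26^0.629 ≈ 7.763.
V ≈ 6.4 × 7.763 ≈ 49.7 kt.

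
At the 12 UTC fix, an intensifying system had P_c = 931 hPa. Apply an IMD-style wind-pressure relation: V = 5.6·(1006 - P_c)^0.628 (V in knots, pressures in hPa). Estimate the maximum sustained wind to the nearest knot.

ΔP = 1006 − 931 = 75 hPa.
75^0.628 ≈ 15.050.
V ≈ 5.6 × 15.050 ≈ 84.3 kt.

84 kt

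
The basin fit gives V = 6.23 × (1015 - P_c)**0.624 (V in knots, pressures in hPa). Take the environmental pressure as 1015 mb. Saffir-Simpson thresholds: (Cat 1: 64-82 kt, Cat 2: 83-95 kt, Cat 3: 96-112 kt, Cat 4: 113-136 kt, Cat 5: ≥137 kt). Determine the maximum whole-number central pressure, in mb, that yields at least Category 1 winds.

Category 1 begins at V = 64 kt.
Required ΔP = (64/6.23)^(1/0.624) = 10.273^1.603 ≈ 41.81 mb.
P_c ≤ 1015 − 41.81 = 973.19, so the highest integer P_c is 973 mb.

973 mb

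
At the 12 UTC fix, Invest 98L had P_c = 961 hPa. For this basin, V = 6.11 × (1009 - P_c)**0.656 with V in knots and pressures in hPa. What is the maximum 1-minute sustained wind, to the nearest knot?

ΔP = 1009 − 961 = 48 hPa.
48^0.656 ≈ 12.673.
V ≈ 6.11 × 12.673 ≈ 77.4 kt.

77 kt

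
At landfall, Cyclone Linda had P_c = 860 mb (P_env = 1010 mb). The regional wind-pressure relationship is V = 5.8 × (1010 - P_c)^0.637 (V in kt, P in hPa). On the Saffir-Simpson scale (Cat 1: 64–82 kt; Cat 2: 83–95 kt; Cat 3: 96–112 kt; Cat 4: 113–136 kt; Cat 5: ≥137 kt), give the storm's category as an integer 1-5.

5

ΔP = 1010 − 860 = 150 mb.
V ≈ 5.8 × 150^0.637 = 5.8 × 24.33 ≈ 141 kt.
141 kt falls in the Category 5 band.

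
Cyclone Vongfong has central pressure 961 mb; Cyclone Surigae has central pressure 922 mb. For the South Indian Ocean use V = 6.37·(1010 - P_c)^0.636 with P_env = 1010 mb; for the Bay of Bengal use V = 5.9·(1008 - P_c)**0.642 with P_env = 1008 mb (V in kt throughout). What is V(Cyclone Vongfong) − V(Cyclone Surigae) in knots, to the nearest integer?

Cyclone Vongfong: ΔP = 49; V ≈ 6.37 × 49^0.636 ≈ 75.70 kt.
Cyclone Surigae: ΔP = 86; V ≈ 5.9 × 86^0.642 ≈ 102.99 kt.
Difference ≈ 75.70 − 102.99 = -27.29 → -27 kt.

-27 kt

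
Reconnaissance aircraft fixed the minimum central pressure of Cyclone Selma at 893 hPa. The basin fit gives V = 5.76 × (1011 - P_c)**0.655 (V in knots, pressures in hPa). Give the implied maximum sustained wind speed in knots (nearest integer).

131 kt

ΔP = 1011 − 893 = 118 hPa.
118^0.655 ≈ 22.755.
V ≈ 5.76 × 22.755 ≈ 131.1 kt.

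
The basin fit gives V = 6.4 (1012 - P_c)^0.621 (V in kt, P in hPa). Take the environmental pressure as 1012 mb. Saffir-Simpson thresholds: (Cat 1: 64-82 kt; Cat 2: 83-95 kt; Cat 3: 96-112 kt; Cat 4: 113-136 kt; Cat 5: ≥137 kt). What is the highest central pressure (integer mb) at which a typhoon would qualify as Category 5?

873 mb

Category 5 begins at V = 137 kt.
Required ΔP = (137/6.4)^(1/0.621) = 21.406^1.610 ≈ 138.86 mb.
P_c ≤ 1012 − 138.86 = 873.14, so the highest integer P_c is 873 mb.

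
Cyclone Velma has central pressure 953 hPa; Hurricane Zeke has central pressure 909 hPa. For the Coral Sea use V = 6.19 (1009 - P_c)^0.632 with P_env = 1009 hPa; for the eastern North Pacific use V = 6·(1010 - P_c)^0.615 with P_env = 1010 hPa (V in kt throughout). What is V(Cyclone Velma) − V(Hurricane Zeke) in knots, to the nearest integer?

-24 kt

Cyclone Velma: ΔP = 56; V ≈ 6.19 × 56^0.632 ≈ 78.80 kt.
Hurricane Zeke: ΔP = 101; V ≈ 6 × 101^0.615 ≈ 102.52 kt.
Difference ≈ 78.80 − 102.52 = -23.72 → -24 kt.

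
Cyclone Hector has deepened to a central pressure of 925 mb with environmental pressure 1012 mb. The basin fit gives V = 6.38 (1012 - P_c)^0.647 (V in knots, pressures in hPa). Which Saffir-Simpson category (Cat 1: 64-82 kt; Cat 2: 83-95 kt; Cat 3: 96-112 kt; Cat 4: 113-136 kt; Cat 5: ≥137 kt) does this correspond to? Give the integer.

4

ΔP = 1012 − 925 = 87 mb.
V ≈ 6.38 × 87^0.647 = 6.38 × 17.98 ≈ 115 kt.
115 kt falls in the Category 4 band.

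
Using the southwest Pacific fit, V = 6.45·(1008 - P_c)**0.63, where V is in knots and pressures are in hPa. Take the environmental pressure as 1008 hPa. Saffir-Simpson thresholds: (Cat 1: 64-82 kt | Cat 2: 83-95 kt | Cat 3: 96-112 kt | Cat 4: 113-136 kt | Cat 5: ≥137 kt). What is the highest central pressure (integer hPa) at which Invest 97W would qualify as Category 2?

Category 2 begins at V = 83 kt.
Required ΔP = (83/6.45)^(1/0.63) = 12.868^1.587 ≈ 57.70 hPa.
P_c ≤ 1008 − 57.70 = 950.30, so the highest integer P_c is 950 hPa.

950 hPa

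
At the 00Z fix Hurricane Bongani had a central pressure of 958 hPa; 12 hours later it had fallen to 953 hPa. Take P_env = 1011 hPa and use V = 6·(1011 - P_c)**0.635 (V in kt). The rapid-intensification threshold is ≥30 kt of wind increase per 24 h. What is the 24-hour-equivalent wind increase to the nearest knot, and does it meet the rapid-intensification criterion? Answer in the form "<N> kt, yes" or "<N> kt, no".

V₁: ΔP = 53, V ≈ 6 × 53^0.635 ≈ 74.66 kt.
V₂: ΔP = 58, V ≈ 6 × 58^0.635 ≈ 79.05 kt.
ΔV over 12 h = 4.39 kt → 24 h equivalent = 4.39 × 24/12 ≈ 8.78 kt.
9 kt < 30 kt ⇒ not rapid intensification.

9 kt, no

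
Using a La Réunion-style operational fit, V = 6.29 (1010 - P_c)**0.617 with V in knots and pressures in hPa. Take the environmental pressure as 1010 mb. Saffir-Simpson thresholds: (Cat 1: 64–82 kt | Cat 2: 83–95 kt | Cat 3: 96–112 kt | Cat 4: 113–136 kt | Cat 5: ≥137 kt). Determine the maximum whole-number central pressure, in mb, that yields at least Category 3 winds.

927 mb

Category 3 begins at V = 96 kt.
Required ΔP = (96/6.29)^(1/0.617) = 15.262^1.621 ≈ 82.86 mb.
P_c ≤ 1010 − 82.86 = 927.14, so the highest integer P_c is 927 mb.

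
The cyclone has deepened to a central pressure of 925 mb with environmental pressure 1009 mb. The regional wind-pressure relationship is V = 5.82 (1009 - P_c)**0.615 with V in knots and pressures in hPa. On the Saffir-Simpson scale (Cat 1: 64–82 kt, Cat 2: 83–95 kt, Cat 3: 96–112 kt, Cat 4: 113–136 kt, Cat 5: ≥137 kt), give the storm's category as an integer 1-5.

2

ΔP = 1009 − 925 = 84 mb.
V ≈ 5.82 × 84^0.615 = 5.82 × 15.26 ≈ 89 kt.
89 kt falls in the Category 2 band.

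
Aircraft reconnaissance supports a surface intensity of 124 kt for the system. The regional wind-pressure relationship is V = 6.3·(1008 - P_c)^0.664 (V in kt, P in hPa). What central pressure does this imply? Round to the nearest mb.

919 mb

ΔP = (V / 6.3)^(1/0.664) = (124/6.3)^1.506.
124/6.3 = 19.683; 19.683^1.506 ≈ 88.90 mb.
P_c = 1008 − 88.90 = 919.10 ≈ 919 mb.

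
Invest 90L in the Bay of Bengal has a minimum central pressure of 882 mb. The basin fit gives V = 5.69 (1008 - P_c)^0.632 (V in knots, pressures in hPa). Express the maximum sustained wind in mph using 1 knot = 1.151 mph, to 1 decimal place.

139.2 mph

ΔP = 1008 − 882 = 126 mb.
V ≈ 5.69 × 126^0.632 = 5.69 × 21.254 ≈ 120.933 kt.
120.933 × 1.151 ≈ 139.19 mph → 139.2 mph.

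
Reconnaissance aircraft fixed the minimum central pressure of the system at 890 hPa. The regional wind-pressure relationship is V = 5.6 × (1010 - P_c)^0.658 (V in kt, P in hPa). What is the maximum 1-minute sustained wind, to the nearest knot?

ΔP = 1010 − 890 = 120 hPa.
120^0.658 ≈ 23.340.
V ≈ 5.6 × 23.340 ≈ 130.7 kt.

131 kt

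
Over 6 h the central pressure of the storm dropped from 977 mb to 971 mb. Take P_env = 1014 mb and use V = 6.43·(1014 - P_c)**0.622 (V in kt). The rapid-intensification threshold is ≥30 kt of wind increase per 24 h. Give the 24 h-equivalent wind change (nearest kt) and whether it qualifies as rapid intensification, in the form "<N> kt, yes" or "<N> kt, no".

V₁: ΔP = 37, V ≈ 6.43 × 37^0.622 ≈ 60.76 kt.
V₂: ΔP = 43, V ≈ 6.43 × 43^0.622 ≈ 66.72 kt.
ΔV over 6 h = 5.96 kt → 24 h equivalent = 5.96 × 24/6 ≈ 23.84 kt.
24 kt < 30 kt ⇒ not rapid intensification.

24 kt, no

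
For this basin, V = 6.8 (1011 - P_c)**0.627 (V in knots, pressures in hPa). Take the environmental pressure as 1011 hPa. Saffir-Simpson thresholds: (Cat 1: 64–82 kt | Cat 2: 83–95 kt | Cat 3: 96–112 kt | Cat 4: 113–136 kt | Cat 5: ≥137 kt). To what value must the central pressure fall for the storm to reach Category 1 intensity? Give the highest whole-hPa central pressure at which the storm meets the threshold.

975 hPa

Category 1 begins at V = 64 kt.
Required ΔP = (64/6.8)^(1/0.627) = 9.412^1.595 ≈ 35.72 hPa.
P_c ≤ 1011 − 35.72 = 975.28, so the highest integer P_c is 975 hPa.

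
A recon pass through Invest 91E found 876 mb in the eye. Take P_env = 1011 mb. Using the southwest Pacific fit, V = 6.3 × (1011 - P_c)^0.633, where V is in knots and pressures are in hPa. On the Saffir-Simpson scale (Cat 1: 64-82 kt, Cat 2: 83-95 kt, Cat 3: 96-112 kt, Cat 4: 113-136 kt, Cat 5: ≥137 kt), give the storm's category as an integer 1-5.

5

ΔP = 1011 − 876 = 135 mb.
V ≈ 6.3 × 135^0.633 = 6.3 × 22.31 ≈ 141 kt.
141 kt falls in the Category 5 band.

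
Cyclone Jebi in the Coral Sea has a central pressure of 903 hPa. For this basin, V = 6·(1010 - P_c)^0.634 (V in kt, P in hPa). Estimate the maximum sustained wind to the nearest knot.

ΔP = 1010 − 903 = 107 hPa.
107^0.634 ≈ 19.348.
V ≈ 6 × 19.348 ≈ 116.1 kt.

116 kt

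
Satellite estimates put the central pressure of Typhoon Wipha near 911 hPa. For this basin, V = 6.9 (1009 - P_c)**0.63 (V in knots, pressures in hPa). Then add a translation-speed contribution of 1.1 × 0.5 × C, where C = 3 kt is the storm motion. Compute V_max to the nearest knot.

ΔP = 1009 − 911 = 98 hPa.
98^0.63 ≈ 17.967.
V ≈ 6.9 × 17.967 ≈ 124.0 kt.
Translation term: 1.1 × 0.5 × 3 = 1.65 kt.
Corrected V ≈ 125.65 kt → 126 kt.

126 kt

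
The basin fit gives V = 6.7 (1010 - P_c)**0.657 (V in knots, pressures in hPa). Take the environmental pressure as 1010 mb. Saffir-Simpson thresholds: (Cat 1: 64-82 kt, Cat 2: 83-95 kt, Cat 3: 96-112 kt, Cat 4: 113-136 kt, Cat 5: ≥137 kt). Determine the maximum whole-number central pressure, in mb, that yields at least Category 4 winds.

936 mb

Category 4 begins at V = 113 kt.
Required ΔP = (113/6.7)^(1/0.657) = 16.866^1.522 ≈ 73.72 mb.
P_c ≤ 1010 − 73.72 = 936.28, so the highest integer P_c is 936 mb.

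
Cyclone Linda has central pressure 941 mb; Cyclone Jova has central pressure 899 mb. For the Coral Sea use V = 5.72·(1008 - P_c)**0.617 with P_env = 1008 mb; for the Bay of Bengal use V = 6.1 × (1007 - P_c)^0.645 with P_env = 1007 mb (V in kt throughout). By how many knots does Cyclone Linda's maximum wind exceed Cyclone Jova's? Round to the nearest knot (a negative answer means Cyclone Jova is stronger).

Cyclone Linda: ΔP = 67; V ≈ 5.72 × 67^0.617 ≈ 76.57 kt.
Cyclone Jova: ΔP = 108; V ≈ 6.1 × 108^0.645 ≈ 124.99 kt.
Difference ≈ 76.57 − 124.99 = -48.42 → -48 kt.

-48 kt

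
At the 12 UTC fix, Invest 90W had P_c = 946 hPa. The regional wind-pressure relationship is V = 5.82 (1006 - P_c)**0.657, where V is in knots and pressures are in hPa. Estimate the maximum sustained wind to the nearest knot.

86 kt

ΔP = 1006 − 946 = 60 hPa.
60^0.657 ≈ 14.731.
V ≈ 5.82 × 14.731 ≈ 85.7 kt.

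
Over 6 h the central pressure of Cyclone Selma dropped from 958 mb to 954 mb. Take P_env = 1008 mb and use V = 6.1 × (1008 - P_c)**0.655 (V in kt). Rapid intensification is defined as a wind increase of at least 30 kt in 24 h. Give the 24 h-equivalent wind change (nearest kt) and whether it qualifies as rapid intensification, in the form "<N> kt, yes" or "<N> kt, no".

V₁: ΔP = 50, V ≈ 6.1 × 50^0.655 ≈ 79.10 kt.
V₂: ΔP = 54, V ≈ 6.1 × 54^0.655 ≈ 83.19 kt.
ΔV over 6 h = 4.09 kt → 24 h equivalent = 4.09 × 24/6 ≈ 16.36 kt.
16 kt < 30 kt ⇒ not rapid intensification.

16 kt, no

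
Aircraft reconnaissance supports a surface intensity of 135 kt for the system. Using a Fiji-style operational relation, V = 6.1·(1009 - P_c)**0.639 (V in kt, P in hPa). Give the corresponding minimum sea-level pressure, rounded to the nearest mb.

882 mb

ΔP = (V / 6.1)^(1/0.639) = (135/6.1)^1.565.
135/6.1 = 22.131; 22.131^1.565 ≈ 127.31 mb.
P_c = 1009 − 127.31 = 881.69 ≈ 882 mb.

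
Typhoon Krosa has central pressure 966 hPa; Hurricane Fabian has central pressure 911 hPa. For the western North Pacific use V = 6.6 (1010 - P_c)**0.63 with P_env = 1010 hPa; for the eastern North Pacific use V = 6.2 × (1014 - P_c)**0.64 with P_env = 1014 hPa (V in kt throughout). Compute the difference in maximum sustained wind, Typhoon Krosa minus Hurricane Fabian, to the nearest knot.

Typhoon Krosa: ΔP = 44; V ≈ 6.6 × 44^0.63 ≈ 71.60 kt.
Hurricane Fabian: ΔP = 103; V ≈ 6.2 × 103^0.64 ≈ 120.39 kt.
Difference ≈ 71.60 − 120.39 = -48.79 → -49 kt.

-49 kt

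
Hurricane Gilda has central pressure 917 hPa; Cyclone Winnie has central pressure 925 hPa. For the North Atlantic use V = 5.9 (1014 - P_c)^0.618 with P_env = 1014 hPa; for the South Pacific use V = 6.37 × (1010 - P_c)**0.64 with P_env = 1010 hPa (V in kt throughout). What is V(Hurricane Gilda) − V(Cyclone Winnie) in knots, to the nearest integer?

-10 kt

Hurricane Gilda: ΔP = 97; V ≈ 5.9 × 97^0.618 ≈ 99.70 kt.
Cyclone Winnie: ΔP = 85; V ≈ 6.37 × 85^0.64 ≈ 109.39 kt.
Difference ≈ 99.70 − 109.39 = -9.69 → -10 kt.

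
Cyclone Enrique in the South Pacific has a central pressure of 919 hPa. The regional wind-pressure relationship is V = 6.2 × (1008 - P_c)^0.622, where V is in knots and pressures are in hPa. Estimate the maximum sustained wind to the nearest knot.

101 kt

ΔP = 1008 − 919 = 89 hPa.
89^0.622 ≈ 16.313.
V ≈ 6.2 × 16.313 ≈ 101.1 kt.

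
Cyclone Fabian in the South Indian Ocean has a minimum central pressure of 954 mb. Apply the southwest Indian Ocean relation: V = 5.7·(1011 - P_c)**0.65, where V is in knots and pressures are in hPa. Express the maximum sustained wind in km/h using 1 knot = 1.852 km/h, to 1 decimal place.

ΔP = 1011 − 954 = 57 mb.
V ≈ 5.7 × 57^0.65 = 5.7 × 13.846 ≈ 78.921 kt.
78.921 × 1.852 ≈ 146.16 km/h → 146.2 km/h.

146.2 km/h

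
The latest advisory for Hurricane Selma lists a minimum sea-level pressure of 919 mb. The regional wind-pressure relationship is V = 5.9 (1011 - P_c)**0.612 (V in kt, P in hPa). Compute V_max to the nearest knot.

94 kt

ΔP = 1011 − 919 = 92 mb.
92^0.612 ≈ 15.916.
V ≈ 5.9 × 15.916 ≈ 93.9 kt.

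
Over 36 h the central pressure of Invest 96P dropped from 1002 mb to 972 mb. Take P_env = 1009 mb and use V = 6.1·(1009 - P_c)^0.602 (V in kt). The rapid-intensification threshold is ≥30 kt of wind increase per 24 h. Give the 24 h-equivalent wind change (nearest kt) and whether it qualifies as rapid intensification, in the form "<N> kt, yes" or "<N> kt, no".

23 kt, no

V₁: ΔP = 7, V ≈ 6.1 × 7^0.602 ≈ 19.68 kt.
V₂: ΔP = 37, V ≈ 6.1 × 37^0.602 ≈ 53.63 kt.
ΔV over 36 h = 33.95 kt → 24 h equivalent = 33.95 × 24/36 ≈ 22.63 kt.
23 kt < 30 kt ⇒ not rapid intensification.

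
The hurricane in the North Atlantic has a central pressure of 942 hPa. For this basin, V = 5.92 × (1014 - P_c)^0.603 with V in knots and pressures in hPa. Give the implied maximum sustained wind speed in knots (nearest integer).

78 kt

ΔP = 1014 − 942 = 72 hPa.
72^0.603 ≈ 13.182.
V ≈ 5.92 × 13.182 ≈ 78.0 kt.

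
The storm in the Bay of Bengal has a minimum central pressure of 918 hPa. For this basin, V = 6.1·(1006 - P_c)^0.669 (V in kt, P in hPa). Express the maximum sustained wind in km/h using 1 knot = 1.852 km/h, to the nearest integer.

226 km/h

ΔP = 1006 − 918 = 88 hPa.
V ≈ 6.1 × 88^0.669 = 6.1 × 19.992 ≈ 121.952 kt.
121.952 × 1.852 ≈ 225.86 km/h → 226 km/h.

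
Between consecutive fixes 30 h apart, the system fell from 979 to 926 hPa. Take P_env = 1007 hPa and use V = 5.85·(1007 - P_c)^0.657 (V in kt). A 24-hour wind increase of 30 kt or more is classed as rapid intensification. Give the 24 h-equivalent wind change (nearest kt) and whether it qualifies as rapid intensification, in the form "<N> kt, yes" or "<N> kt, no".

V₁: ΔP = 28, V ≈ 5.85 × 28^0.657 ≈ 52.23 kt.
V₂: ΔP = 81, V ≈ 5.85 × 81^0.657 ≈ 104.96 kt.
ΔV over 30 h = 52.73 kt → 24 h equivalent = 52.73 × 24/30 ≈ 42.18 kt.
42 kt ≥ 30 kt ⇒ rapid intensification.

42 kt, yes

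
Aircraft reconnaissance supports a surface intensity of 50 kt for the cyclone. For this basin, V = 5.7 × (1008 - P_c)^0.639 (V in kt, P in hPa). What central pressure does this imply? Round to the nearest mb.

ΔP = (V / 5.7)^(1/0.639) = (50/5.7)^1.565.
50/5.7 = 8.772; 8.772^1.565 ≈ 29.92 mb.
P_c = 1008 − 29.92 = 978.08 ≈ 978 mb.

978 mb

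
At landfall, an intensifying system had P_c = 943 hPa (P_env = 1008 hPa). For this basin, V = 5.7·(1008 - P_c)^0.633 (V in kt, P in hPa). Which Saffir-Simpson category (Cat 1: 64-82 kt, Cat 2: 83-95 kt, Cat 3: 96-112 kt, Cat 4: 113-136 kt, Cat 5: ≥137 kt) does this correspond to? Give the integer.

1

ΔP = 1008 − 943 = 65 hPa.
V ≈ 5.7 × 65^0.633 = 5.7 × 14.05 ≈ 80 kt.
80 kt falls in the Category 1 band.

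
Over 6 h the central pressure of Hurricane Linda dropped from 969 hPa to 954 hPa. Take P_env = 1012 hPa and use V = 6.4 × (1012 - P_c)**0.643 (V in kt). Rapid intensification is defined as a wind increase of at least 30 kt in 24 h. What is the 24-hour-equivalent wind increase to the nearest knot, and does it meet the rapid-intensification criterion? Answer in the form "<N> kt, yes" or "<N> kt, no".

V₁: ΔP = 43, V ≈ 6.4 × 43^0.643 ≈ 71.86 kt.
V₂: ΔP = 58, V ≈ 6.4 × 58^0.643 ≈ 87.11 kt.
ΔV over 6 h = 15.25 kt → 24 h equivalent = 15.25 × 24/6 ≈ 61.00 kt.
61 kt ≥ 30 kt ⇒ rapid intensification.

61 kt, yes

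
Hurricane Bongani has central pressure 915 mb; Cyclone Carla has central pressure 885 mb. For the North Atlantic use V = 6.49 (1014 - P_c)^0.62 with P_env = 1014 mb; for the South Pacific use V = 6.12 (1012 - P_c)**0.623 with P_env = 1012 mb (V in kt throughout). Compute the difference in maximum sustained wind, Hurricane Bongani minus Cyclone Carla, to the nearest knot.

-13 kt

Hurricane Bongani: ΔP = 99; V ≈ 6.49 × 99^0.62 ≈ 112.08 kt.
Cyclone Carla: ΔP = 127; V ≈ 6.12 × 127^0.623 ≈ 125.15 kt.
Difference ≈ 112.08 − 125.15 = -13.07 → -13 kt.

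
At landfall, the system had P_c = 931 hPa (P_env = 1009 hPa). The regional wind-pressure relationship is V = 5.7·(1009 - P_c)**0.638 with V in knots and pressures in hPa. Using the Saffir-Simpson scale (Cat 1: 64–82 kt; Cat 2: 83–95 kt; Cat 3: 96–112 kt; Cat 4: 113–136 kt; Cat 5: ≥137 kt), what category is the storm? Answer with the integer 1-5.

2

ΔP = 1009 − 931 = 78 hPa.
V ≈ 5.7 × 78^0.638 = 5.7 × 16.11 ≈ 92 kt.
92 kt falls in the Category 2 band.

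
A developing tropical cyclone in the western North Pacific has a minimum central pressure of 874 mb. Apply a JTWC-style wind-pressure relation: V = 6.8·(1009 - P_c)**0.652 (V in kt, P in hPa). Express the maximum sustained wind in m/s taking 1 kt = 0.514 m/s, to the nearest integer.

ΔP = 1009 − 874 = 135 mb.
V ≈ 6.8 × 135^0.652 = 6.8 × 24.489 ≈ 166.528 kt.
166.528 × 0.514 ≈ 85.60 m/s → 86 m/s.

86 m/s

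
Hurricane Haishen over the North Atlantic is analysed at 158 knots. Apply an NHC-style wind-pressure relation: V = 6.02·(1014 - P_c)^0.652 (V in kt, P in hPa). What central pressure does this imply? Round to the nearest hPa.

ΔP = (V / 6.02)^(1/0.652) = (158/6.02)^1.534.
158/6.02 = 26.246; 26.246^1.534 ≈ 150.13 hPa.
P_c = 1014 − 150.13 = 863.87 ≈ 864 hPa.

864 hPa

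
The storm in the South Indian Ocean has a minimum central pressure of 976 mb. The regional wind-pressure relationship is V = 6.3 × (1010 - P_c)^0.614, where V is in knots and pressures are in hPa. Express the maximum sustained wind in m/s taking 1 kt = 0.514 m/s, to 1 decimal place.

ΔP = 1010 − 976 = 34 mb.
V ≈ 6.3 × 34^0.614 = 6.3 × 8.716 ≈ 54.912 kt.
54.912 × 0.514 ≈ 28.22 m/s → 28.2 m/s.

28.2 m/s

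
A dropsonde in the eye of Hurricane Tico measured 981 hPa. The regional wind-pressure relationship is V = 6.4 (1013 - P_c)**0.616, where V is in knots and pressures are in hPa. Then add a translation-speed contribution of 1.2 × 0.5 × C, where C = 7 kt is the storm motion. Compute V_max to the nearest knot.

58 kt

ΔP = 1013 − 981 = 32 hPa.
32^0.616 ≈ 8.456.
V ≈ 6.4 × 8.456 ≈ 54.1 kt.
Translation term: 1.2 × 0.5 × 7 = 4.2 kt.
Corrected V ≈ 58.3 kt → 58 kt.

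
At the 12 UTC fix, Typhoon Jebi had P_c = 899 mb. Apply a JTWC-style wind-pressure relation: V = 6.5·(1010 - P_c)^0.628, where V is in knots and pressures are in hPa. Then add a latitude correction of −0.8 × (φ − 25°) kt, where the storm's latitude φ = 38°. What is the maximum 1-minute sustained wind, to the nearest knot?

115 kt

ΔP = 1010 − 899 = 111 mb.
111^0.628 ≈ 19.251.
V ≈ 6.5 × 19.251 ≈ 125.1 kt.
Latitude correction: −0.8 × (38 − 25) = -10.4 kt.
Corrected V ≈ 114.7 kt → 115 kt.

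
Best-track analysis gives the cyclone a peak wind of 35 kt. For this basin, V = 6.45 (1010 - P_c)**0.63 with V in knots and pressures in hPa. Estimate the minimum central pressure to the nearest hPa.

995 hPa

ΔP = (V / 6.45)^(1/0.63) = (35/6.45)^1.587.
35/6.45 = 5.426; 5.426^1.587 ≈ 14.65 hPa.
P_c = 1010 − 14.65 = 995.35 ≈ 995 hPa.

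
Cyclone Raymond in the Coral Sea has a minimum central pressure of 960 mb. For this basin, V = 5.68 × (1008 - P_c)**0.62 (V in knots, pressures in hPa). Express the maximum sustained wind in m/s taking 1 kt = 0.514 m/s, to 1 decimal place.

32.2 m/s

ΔP = 1008 − 960 = 48 mb.
V ≈ 5.68 × 48^0.62 = 5.68 × 11.025 ≈ 62.621 kt.
62.621 × 0.514 ≈ 32.19 m/s → 32.2 m/s.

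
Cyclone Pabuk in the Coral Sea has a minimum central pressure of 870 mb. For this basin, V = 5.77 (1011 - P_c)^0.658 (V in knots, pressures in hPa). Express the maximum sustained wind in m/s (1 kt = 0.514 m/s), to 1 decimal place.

77.0 m/s

ΔP = 1011 − 870 = 141 mb.
V ≈ 5.77 × 141^0.658 = 5.77 × 25.953 ≈ 149.748 kt.
149.748 × 0.514 ≈ 76.97 m/s → 77.0 m/s.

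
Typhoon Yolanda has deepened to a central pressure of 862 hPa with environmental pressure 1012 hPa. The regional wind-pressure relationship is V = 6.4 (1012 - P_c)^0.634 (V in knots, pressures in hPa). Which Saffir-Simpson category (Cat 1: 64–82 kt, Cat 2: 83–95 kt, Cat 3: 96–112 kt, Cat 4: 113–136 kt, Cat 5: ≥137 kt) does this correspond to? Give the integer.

5

ΔP = 1012 − 862 = 150 hPa.
V ≈ 6.4 × 150^0.634 = 6.4 × 23.97 ≈ 153 kt.
153 kt falls in the Category 5 band.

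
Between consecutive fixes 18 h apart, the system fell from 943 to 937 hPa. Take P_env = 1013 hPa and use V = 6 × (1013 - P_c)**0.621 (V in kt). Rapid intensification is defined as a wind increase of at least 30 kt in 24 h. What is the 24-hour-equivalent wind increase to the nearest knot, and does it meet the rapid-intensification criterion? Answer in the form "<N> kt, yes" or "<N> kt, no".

6 kt, no

V₁: ΔP = 70, V ≈ 6 × 70^0.621 ≈ 83.94 kt.
V₂: ΔP = 76, V ≈ 6 × 76^0.621 ≈ 88.34 kt.
ΔV over 18 h = 4.40 kt → 24 h equivalent = 4.40 × 24/18 ≈ 5.87 kt.
6 kt < 30 kt ⇒ not rapid intensification.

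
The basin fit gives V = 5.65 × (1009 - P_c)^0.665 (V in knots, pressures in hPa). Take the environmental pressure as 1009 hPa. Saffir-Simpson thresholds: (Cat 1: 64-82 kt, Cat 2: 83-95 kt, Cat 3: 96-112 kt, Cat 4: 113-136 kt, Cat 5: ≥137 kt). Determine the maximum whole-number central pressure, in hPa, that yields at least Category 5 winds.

888 hPa

Category 5 begins at V = 137 kt.
Required ΔP = (137/5.65)^(1/0.665) = 24.248^1.504 ≈ 120.84 hPa.
P_c ≤ 1009 − 120.84 = 888.16, so the highest integer P_c is 888 hPa.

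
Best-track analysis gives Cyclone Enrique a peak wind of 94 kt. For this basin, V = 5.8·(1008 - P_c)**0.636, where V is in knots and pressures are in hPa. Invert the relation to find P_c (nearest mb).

928 mb

ΔP = (V / 5.8)^(1/0.636) = (94/5.8)^1.572.
94/5.8 = 16.207; 16.207^1.572 ≈ 79.81 mb.
P_c = 1008 − 79.81 = 928.19 ≈ 928 mb.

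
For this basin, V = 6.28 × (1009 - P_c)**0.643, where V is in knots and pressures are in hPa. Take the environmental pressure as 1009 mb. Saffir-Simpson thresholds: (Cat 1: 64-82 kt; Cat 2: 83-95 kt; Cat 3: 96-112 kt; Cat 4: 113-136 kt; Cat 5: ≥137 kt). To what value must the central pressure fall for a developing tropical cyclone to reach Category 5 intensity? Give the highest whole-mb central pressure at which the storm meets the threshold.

888 mb

Category 5 begins at V = 137 kt.
Required ΔP = (137/6.28)^(1/0.643) = 21.815^1.555 ≈ 120.80 mb.
P_c ≤ 1009 − 120.80 = 888.20, so the highest integer P_c is 888 mb.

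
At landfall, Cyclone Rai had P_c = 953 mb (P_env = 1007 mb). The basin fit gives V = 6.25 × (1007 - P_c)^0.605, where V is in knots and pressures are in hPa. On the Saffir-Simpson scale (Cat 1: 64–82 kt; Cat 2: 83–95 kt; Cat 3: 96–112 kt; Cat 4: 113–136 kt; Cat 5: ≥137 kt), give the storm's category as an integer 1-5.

ΔP = 1007 − 953 = 54 mb.
V ≈ 6.25 × 54^0.605 = 6.25 × 11.17 ≈ 70 kt.
70 kt falls in the Category 1 band.

1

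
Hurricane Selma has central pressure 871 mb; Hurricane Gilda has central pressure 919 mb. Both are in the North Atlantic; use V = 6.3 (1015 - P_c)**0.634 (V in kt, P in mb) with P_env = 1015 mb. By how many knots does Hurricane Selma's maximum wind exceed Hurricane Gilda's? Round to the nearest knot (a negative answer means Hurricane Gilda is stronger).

33 kt

Hurricane Selma: ΔP = 144; V ≈ 6.3 × 144^0.634 ≈ 147.14 kt.
Hurricane Gilda: ΔP = 96; V ≈ 6.3 × 96^0.634 ≈ 113.79 kt.
Difference ≈ 147.14 − 113.79 = 33.35 → 33 kt.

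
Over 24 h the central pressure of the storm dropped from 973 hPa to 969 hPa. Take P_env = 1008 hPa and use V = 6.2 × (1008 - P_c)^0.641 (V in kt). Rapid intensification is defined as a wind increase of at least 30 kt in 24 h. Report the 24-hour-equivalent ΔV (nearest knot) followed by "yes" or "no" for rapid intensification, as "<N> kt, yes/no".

4 kt, no

V₁: ΔP = 35, V ≈ 6.2 × 35^0.641 ≈ 60.55 kt.
V₂: ΔP = 39, V ≈ 6.2 × 39^0.641 ≈ 64.90 kt.
ΔV over 24 h = 4.35 kt → 24 h equivalent = 4.35 × 24/24 ≈ 4.35 kt.
4 kt < 30 kt ⇒ not rapid intensification.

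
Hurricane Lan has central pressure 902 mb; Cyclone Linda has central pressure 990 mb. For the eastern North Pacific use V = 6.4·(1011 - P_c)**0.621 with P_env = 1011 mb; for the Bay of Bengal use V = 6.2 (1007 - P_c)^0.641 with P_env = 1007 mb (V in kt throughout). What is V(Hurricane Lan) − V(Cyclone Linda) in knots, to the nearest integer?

Hurricane Lan: ΔP = 109; V ≈ 6.4 × 109^0.621 ≈ 117.88 kt.
Cyclone Linda: ΔP = 17; V ≈ 6.2 × 17^0.641 ≈ 38.12 kt.
Difference ≈ 117.88 − 38.12 = 79.76 → 80 kt.

80 kt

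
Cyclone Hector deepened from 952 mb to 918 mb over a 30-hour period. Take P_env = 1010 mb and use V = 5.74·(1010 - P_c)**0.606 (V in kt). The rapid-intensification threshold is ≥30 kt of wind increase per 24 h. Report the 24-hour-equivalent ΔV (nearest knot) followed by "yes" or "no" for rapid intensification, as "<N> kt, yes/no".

V₁: ΔP = 58, V ≈ 5.74 × 58^0.606 ≈ 67.23 kt.
V₂: ΔP = 92, V ≈ 5.74 × 92^0.606 ≈ 88.91 kt.
ΔV over 30 h = 21.68 kt → 24 h equivalent = 21.68 × 24/30 ≈ 17.34 kt.
17 kt < 30 kt ⇒ not rapid intensification.

17 kt, no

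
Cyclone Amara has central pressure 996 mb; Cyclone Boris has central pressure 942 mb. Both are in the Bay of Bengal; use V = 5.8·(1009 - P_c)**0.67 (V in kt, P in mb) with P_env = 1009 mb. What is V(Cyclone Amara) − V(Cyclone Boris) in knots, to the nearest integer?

-65 kt

Cyclone Amara: ΔP = 13; V ≈ 5.8 × 13^0.67 ≈ 32.34 kt.
Cyclone Boris: ΔP = 67; V ≈ 5.8 × 67^0.67 ≈ 97.03 kt.
Difference ≈ 32.34 − 97.03 = -64.69 → -65 kt.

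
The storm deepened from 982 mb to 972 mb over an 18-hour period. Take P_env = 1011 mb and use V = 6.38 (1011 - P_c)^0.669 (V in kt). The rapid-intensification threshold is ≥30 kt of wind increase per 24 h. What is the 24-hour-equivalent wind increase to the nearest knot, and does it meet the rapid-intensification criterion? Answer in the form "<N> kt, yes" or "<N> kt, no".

V₁: ΔP = 29, V ≈ 6.38 × 29^0.669 ≈ 60.70 kt.
V₂: ΔP = 39, V ≈ 6.38 × 39^0.669 ≈ 74.00 kt.
ΔV over 18 h = 13.30 kt → 24 h equivalent = 13.30 × 24/18 ≈ 17.73 kt.
18 kt < 30 kt ⇒ not rapid intensification.

18 kt, no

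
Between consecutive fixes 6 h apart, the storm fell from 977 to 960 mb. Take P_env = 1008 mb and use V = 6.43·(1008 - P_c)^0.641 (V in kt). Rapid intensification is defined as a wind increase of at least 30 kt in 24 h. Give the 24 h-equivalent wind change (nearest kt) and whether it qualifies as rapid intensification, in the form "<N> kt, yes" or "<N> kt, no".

75 kt, yes

V₁: ΔP = 31, V ≈ 6.43 × 31^0.641 ≈ 58.10 kt.
V₂: ΔP = 48, V ≈ 6.43 × 48^0.641 ≈ 76.89 kt.
ΔV over 6 h = 18.79 kt → 24 h equivalent = 18.79 × 24/6 ≈ 75.16 kt.
75 kt ≥ 30 kt ⇒ rapid intensification.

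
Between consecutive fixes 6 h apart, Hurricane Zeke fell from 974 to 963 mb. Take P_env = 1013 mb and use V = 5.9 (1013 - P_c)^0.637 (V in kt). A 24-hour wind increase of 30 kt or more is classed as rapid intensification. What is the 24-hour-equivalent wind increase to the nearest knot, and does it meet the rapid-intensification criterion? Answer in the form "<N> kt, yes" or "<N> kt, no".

V₁: ΔP = 39, V ≈ 5.9 × 39^0.637 ≈ 60.86 kt.
V₂: ΔP = 50, V ≈ 5.9 × 50^0.637 ≈ 71.30 kt.
ΔV over 6 h = 10.44 kt → 24 h equivalent = 10.44 × 24/6 ≈ 41.76 kt.
42 kt ≥ 30 kt ⇒ rapid intensification.

42 kt, yes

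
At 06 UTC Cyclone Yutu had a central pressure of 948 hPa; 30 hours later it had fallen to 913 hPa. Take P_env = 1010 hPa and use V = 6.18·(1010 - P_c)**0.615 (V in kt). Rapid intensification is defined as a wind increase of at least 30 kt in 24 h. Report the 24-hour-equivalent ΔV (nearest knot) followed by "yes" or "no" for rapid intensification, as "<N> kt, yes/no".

V₁: ΔP = 62, V ≈ 6.18 × 62^0.615 ≈ 78.22 kt.
V₂: ΔP = 97, V ≈ 6.18 × 97^0.615 ≈ 103.00 kt.
ΔV over 30 h = 24.78 kt → 24 h equivalent = 24.78 × 24/30 ≈ 19.82 kt.
20 kt < 30 kt ⇒ not rapid intensification.

20 kt, no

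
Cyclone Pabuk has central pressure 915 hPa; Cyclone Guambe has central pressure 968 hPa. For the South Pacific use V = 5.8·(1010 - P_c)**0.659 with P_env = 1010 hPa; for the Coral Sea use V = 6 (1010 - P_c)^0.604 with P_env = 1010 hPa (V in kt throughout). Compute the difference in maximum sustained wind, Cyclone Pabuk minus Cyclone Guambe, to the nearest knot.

59 kt

Cyclone Pabuk: ΔP = 95; V ≈ 5.8 × 95^0.659 ≈ 116.61 kt.
Cyclone Guambe: ΔP = 42; V ≈ 6 × 42^0.604 ≈ 57.36 kt.
Difference ≈ 116.61 − 57.36 = 59.25 → 59 kt.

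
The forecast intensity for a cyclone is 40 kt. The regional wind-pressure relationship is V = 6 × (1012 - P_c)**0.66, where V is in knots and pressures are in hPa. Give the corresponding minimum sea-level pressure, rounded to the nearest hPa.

ΔP = (V / 6)^(1/0.66) = (40/6)^1.515.
40/6 = 6.667; 6.667^1.515 ≈ 17.72 hPa.
P_c = 1012 − 17.72 = 994.28 ≈ 994 hPa.

994 hPa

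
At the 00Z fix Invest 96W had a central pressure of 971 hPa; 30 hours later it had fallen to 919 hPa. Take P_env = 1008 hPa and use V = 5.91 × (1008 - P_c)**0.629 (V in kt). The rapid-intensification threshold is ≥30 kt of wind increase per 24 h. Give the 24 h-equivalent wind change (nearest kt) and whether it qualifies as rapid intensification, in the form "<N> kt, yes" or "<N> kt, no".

34 kt, yes

V₁: ΔP = 37, V ≈ 5.91 × 37^0.629 ≈ 57.28 kt.
V₂: ΔP = 89, V ≈ 5.91 × 89^0.629 ≈ 99.48 kt.
ΔV over 30 h = 42.20 kt → 24 h equivalent = 42.20 × 24/30 ≈ 33.76 kt.
34 kt ≥ 30 kt ⇒ rapid intensification.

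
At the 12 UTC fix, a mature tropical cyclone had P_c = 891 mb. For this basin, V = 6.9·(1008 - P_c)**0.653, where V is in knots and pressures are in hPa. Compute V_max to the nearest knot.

ΔP = 1008 − 891 = 117 mb.
117^0.653 ≈ 22.414.
V ≈ 6.9 × 22.414 ≈ 154.7 kt.

155 kt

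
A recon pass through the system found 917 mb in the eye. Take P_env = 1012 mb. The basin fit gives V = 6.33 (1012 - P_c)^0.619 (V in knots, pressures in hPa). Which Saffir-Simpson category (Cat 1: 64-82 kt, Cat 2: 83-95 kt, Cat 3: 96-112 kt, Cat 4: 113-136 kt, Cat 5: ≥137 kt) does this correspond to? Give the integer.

3

ΔP = 1012 − 917 = 95 mb.
V ≈ 6.33 × 95^0.619 = 6.33 × 16.76 ≈ 106 kt.
106 kt falls in the Category 3 band.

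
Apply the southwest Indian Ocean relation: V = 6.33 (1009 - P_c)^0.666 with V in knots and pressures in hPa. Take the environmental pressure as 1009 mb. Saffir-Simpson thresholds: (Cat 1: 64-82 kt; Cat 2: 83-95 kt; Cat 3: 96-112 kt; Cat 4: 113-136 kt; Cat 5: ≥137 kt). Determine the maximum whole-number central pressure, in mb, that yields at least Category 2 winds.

961 mb

Category 2 begins at V = 83 kt.
Required ΔP = (83/6.33)^(1/0.666) = 13.112^1.502 ≈ 47.66 mb.
P_c ≤ 1009 − 47.66 = 961.34, so the highest integer P_c is 961 mb.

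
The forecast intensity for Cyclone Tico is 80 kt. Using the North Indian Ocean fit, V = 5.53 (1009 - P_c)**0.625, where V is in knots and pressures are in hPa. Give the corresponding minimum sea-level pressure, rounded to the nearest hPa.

ΔP = (V / 5.53)^(1/0.625) = (80/5.53)^1.600.
80/5.53 = 14.467; 14.467^1.600 ≈ 71.88 hPa.
P_c = 1009 − 71.88 = 937.12 ≈ 937 hPa.

937 hPa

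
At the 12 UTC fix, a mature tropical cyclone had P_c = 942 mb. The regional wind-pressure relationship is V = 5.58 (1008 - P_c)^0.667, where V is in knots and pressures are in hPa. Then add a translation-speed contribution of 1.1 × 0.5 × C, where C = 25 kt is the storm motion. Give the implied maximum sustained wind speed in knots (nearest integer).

ΔP = 1008 − 942 = 66 mb.
66^0.667 ≈ 16.354.
V ≈ 5.58 × 16.354 ≈ 91.3 kt.
Translation term: 1.1 × 0.5 × 25 = 13.75 kt.
Corrected V ≈ 105.05 kt → 105 kt.

105 kt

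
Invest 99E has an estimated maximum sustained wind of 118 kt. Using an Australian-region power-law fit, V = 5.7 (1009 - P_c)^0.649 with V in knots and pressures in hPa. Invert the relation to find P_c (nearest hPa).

ΔP = (V / 5.7)^(1/0.649) = (118/5.7)^1.541.
118/5.7 = 20.702; 20.702^1.541 ≈ 106.60 hPa.
P_c = 1009 − 106.60 = 902.40 ≈ 902 hPa.

902 hPa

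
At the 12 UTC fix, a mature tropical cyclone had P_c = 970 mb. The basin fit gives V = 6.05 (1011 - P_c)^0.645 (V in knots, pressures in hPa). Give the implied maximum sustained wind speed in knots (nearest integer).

66 kt

ΔP = 1011 − 970 = 41 mb.
41^0.645 ≈ 10.971.
V ≈ 6.05 × 10.971 ≈ 66.4 kt.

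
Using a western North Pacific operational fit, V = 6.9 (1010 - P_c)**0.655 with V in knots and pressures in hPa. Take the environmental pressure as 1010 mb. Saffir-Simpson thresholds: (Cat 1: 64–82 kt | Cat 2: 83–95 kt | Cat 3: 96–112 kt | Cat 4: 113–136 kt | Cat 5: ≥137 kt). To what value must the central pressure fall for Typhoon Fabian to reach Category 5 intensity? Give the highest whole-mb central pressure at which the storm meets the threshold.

Category 5 begins at V = 137 kt.
Required ΔP = (137/6.9)^(1/0.655) = 19.855^1.527 ≈ 95.83 mb.
P_c ≤ 1010 − 95.83 = 914.17, so the highest integer P_c is 914 mb.

914 mb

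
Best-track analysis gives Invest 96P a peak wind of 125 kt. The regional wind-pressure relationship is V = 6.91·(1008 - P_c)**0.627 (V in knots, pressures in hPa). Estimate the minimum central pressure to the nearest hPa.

ΔP = (V / 6.91)^(1/0.627) = (125/6.91)^1.595.
125/6.91 = 18.090; 18.090^1.595 ≈ 101.27 hPa.
P_c = 1008 − 101.27 = 906.73 ≈ 907 hPa.

907 hPa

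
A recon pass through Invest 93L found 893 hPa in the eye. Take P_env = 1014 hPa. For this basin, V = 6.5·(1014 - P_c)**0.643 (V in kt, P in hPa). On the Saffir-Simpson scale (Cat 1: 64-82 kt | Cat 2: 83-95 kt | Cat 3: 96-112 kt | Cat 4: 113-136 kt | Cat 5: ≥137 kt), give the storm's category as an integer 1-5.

ΔP = 1014 − 893 = 121 hPa.
V ≈ 6.5 × 121^0.643 = 6.5 × 21.84 ≈ 142 kt.
142 kt falls in the Category 5 band.

5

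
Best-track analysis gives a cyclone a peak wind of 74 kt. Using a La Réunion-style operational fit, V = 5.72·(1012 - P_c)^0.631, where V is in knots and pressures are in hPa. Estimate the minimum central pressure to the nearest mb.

954 mb

ΔP = (V / 5.72)^(1/0.631) = (74/5.72)^1.585.
74/5.72 = 12.937; 12.937^1.585 ≈ 57.81 mb.
P_c = 1012 − 57.81 = 954.19 ≈ 954 mb.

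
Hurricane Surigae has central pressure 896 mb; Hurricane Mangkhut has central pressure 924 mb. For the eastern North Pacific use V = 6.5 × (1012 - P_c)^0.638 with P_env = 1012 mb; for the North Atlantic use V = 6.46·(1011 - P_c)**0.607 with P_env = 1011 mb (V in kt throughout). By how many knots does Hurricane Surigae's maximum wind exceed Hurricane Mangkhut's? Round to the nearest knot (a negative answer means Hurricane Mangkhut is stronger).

Hurricane Surigae: ΔP = 116; V ≈ 6.5 × 116^0.638 ≈ 134.91 kt.
Hurricane Mangkhut: ΔP = 87; V ≈ 6.46 × 87^0.607 ≈ 97.17 kt.
Difference ≈ 134.91 − 97.17 = 37.74 → 38 kt.

38 kt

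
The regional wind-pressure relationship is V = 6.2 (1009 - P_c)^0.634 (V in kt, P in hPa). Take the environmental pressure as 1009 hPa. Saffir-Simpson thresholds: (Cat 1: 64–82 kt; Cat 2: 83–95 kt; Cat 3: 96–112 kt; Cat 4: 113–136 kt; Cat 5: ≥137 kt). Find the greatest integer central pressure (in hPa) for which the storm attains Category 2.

949 hPa

Category 2 begins at V = 83 kt.
Required ΔP = (83/6.2)^(1/0.634) = 13.387^1.577 ≈ 59.86 hPa.
P_c ≤ 1009 − 59.86 = 949.14, so the highest integer P_c is 949 hPa.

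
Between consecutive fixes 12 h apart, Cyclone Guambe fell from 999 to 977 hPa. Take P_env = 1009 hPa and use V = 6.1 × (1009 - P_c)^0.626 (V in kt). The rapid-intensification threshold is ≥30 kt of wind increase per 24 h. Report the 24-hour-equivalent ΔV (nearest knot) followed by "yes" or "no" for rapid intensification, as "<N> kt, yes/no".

V₁: ΔP = 10, V ≈ 6.1 × 10^0.626 ≈ 25.78 kt.
V₂: ΔP = 32, V ≈ 6.1 × 32^0.626 ≈ 53.40 kt.
ΔV over 12 h = 27.62 kt → 24 h equivalent = 27.62 × 24/12 ≈ 55.24 kt.
55 kt ≥ 30 kt ⇒ rapid intensification.

55 kt, yes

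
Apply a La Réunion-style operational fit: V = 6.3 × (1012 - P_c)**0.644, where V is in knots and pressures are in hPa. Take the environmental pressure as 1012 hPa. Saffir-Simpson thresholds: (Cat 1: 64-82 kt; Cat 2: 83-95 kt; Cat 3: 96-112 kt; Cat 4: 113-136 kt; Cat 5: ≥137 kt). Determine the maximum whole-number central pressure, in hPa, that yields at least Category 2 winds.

957 hPa

Category 2 begins at V = 83 kt.
Required ΔP = (83/6.3)^(1/0.644) = 13.175^1.553 ≈ 54.79 hPa.
P_c ≤ 1012 − 54.79 = 957.21, so the highest integer P_c is 957 hPa.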